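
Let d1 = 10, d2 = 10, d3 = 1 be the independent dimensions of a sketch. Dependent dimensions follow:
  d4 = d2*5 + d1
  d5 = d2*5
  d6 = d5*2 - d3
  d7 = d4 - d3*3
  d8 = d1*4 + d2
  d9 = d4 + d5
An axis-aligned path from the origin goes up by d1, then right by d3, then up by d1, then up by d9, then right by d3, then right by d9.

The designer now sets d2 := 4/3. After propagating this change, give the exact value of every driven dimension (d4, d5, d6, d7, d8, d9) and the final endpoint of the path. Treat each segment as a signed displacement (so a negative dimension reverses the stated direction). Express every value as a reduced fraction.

Apply edit: d2 := 4/3
  d4 = d2*5 + d1 = 50/3
  d5 = d2*5 = 20/3
  d6 = d5*2 - d3 = 37/3
  d7 = d4 - d3*3 = 41/3
  d8 = d1*4 + d2 = 124/3
  d9 = d4 + d5 = 70/3
Walk from origin (0, 0):
  seg 1: up by d1 = 10 → (0, 10)
  seg 2: right by d3 = 1 → (1, 10)
  seg 3: up by d1 = 10 → (1, 20)
  seg 4: up by d9 = 70/3 → (1, 130/3)
  seg 5: right by d3 = 1 → (2, 130/3)
  seg 6: right by d9 = 70/3 → (76/3, 130/3)

d4 = 50/3
d5 = 20/3
d6 = 37/3
d7 = 41/3
d8 = 124/3
d9 = 70/3
endpoint = (76/3, 130/3)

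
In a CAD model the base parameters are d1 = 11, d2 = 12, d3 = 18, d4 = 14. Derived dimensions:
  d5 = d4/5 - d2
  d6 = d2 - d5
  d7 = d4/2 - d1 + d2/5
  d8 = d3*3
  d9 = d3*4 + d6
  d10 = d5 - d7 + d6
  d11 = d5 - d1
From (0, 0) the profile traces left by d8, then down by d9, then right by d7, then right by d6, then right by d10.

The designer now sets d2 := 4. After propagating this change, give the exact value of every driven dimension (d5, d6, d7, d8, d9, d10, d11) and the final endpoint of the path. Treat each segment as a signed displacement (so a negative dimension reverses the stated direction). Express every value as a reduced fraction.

d5 = -6/5
d6 = 26/5
d7 = -16/5
d8 = 54
d9 = 386/5
d10 = 36/5
d11 = -61/5
endpoint = (-224/5, -386/5)

Apply edit: d2 := 4
  d5 = d4/5 - d2 = -6/5
  d6 = d2 - d5 = 26/5
  d7 = d4/2 - d1 + d2/5 = -16/5
  d8 = d3*3 = 54
  d9 = d3*4 + d6 = 386/5
  d10 = d5 - d7 + d6 = 36/5
  d11 = d5 - d1 = -61/5
Walk from origin (0, 0):
  seg 1: left by d8 = 54 → (-54, 0)
  seg 2: down by d9 = 386/5 → (-54, -386/5)
  seg 3: right by d7 = -16/5 → (-286/5, -386/5)
  seg 4: right by d6 = 26/5 → (-52, -386/5)
  seg 5: right by d10 = 36/5 → (-224/5, -386/5)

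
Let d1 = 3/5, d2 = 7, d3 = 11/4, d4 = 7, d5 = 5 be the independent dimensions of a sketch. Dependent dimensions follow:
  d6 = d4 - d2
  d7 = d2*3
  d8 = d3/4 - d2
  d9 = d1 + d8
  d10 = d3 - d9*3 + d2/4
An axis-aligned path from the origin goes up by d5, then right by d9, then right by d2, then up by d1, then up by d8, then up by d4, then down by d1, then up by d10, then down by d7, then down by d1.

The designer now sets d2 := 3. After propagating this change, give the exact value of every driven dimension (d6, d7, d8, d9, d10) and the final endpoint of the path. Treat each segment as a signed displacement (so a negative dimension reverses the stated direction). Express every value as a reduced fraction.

Apply edit: d2 := 3
  d6 = d4 - d2 = 4
  d7 = d2*3 = 9
  d8 = d3/4 - d2 = -37/16
  d9 = d1 + d8 = -137/80
  d10 = d3 - d9*3 + d2/4 = 691/80
Walk from origin (0, 0):
  seg 1: up by d5 = 5 → (0, 5)
  seg 2: right by d9 = -137/80 → (-137/80, 5)
  seg 3: right by d2 = 3 → (103/80, 5)
  seg 4: up by d1 = 3/5 → (103/80, 28/5)
  seg 5: up by d8 = -37/16 → (103/80, 263/80)
  seg 6: up by d4 = 7 → (103/80, 823/80)
  seg 7: down by d1 = 3/5 → (103/80, 155/16)
  seg 8: up by d10 = 691/80 → (103/80, 733/40)
  seg 9: down by d7 = 9 → (103/80, 373/40)
  seg 10: down by d1 = 3/5 → (103/80, 349/40)

d6 = 4
d7 = 9
d8 = -37/16
d9 = -137/80
d10 = 691/80
endpoint = (103/80, 349/40)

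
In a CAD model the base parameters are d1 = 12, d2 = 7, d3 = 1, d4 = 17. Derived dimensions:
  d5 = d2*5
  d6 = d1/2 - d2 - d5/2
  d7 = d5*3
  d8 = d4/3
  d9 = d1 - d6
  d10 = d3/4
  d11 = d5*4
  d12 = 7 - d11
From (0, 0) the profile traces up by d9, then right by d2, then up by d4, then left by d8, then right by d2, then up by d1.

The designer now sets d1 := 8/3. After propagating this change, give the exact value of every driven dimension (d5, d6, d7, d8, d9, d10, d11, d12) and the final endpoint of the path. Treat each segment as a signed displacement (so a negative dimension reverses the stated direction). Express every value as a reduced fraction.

d5 = 35
d6 = -139/6
d7 = 105
d8 = 17/3
d9 = 155/6
d10 = 1/4
d11 = 140
d12 = -133
endpoint = (25/3, 91/2)

Apply edit: d1 := 8/3
  d5 = d2*5 = 35
  d6 = d1/2 - d2 - d5/2 = -139/6
  d7 = d5*3 = 105
  d8 = d4/3 = 17/3
  d9 = d1 - d6 = 155/6
  d10 = d3/4 = 1/4
  d11 = d5*4 = 140
  d12 = 7 - d11 = -133
Walk from origin (0, 0):
  seg 1: up by d9 = 155/6 → (0, 155/6)
  seg 2: right by d2 = 7 → (7, 155/6)
  seg 3: up by d4 = 17 → (7, 257/6)
  seg 4: left by d8 = 17/3 → (4/3, 257/6)
  seg 5: right by d2 = 7 → (25/3, 257/6)
  seg 6: up by d1 = 8/3 → (25/3, 91/2)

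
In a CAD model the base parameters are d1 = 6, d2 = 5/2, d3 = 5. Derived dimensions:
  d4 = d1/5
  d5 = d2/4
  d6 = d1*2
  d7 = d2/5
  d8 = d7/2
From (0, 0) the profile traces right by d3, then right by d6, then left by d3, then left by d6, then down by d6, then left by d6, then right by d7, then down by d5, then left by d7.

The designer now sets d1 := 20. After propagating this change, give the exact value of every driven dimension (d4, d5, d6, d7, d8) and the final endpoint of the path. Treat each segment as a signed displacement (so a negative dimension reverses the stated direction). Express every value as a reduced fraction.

d4 = 4
d5 = 5/8
d6 = 40
d7 = 1/2
d8 = 1/4
endpoint = (-40, -325/8)

Apply edit: d1 := 20
  d4 = d1/5 = 4
  d5 = d2/4 = 5/8
  d6 = d1*2 = 40
  d7 = d2/5 = 1/2
  d8 = d7/2 = 1/4
Walk from origin (0, 0):
  seg 1: right by d3 = 5 → (5, 0)
  seg 2: right by d6 = 40 → (45, 0)
  seg 3: left by d3 = 5 → (40, 0)
  seg 4: left by d6 = 40 → (0, 0)
  seg 5: down by d6 = 40 → (0, -40)
  seg 6: left by d6 = 40 → (-40, -40)
  seg 7: right by d7 = 1/2 → (-79/2, -40)
  seg 8: down by d5 = 5/8 → (-79/2, -325/8)
  seg 9: left by d7 = 1/2 → (-40, -325/8)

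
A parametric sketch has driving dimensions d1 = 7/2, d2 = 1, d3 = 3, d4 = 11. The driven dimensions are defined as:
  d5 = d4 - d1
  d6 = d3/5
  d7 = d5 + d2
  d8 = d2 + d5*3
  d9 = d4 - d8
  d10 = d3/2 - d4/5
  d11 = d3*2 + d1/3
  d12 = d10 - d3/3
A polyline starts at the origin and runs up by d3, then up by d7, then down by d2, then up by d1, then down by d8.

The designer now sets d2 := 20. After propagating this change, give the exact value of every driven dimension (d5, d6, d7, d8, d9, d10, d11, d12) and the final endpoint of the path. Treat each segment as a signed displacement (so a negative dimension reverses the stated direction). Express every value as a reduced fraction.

d5 = 15/2
d6 = 3/5
d7 = 55/2
d8 = 85/2
d9 = -63/2
d10 = -7/10
d11 = 43/6
d12 = -17/10
endpoint = (0, -57/2)

Apply edit: d2 := 20
  d5 = d4 - d1 = 15/2
  d6 = d3/5 = 3/5
  d7 = d5 + d2 = 55/2
  d8 = d2 + d5*3 = 85/2
  d9 = d4 - d8 = -63/2
  d10 = d3/2 - d4/5 = -7/10
  d11 = d3*2 + d1/3 = 43/6
  d12 = d10 - d3/3 = -17/10
Walk from origin (0, 0):
  seg 1: up by d3 = 3 → (0, 3)
  seg 2: up by d7 = 55/2 → (0, 61/2)
  seg 3: down by d2 = 20 → (0, 21/2)
  seg 4: up by d1 = 7/2 → (0, 14)
  seg 5: down by d8 = 85/2 → (0, -57/2)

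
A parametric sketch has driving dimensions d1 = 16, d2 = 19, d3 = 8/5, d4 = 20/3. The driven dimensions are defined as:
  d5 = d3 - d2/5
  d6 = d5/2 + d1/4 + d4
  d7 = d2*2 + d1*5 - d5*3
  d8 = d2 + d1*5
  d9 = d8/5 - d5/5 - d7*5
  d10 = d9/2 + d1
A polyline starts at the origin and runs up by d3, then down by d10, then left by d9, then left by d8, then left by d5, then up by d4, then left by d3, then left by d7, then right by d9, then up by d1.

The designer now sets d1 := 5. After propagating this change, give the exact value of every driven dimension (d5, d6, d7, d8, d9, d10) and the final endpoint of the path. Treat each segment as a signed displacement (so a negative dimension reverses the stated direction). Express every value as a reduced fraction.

Apply edit: d1 := 5
  d5 = d3 - d2/5 = -11/5
  d6 = d5/2 + d1/4 + d4 = 409/60
  d7 = d2*2 + d1*5 - d5*3 = 348/5
  d8 = d2 + d1*5 = 44
  d9 = d8/5 - d5/5 - d7*5 = -8469/25
  d10 = d9/2 + d1 = -8219/50
Walk from origin (0, 0):
  seg 1: up by d3 = 8/5 → (0, 8/5)
  seg 2: down by d10 = -8219/50 → (0, 8299/50)
  seg 3: left by d9 = -8469/25 → (8469/25, 8299/50)
  seg 4: left by d8 = 44 → (7369/25, 8299/50)
  seg 5: left by d5 = -11/5 → (7424/25, 8299/50)
  seg 6: up by d4 = 20/3 → (7424/25, 25897/150)
  seg 7: left by d3 = 8/5 → (7384/25, 25897/150)
  seg 8: left by d7 = 348/5 → (5644/25, 25897/150)
  seg 9: right by d9 = -8469/25 → (-113, 25897/150)
  seg 10: up by d1 = 5 → (-113, 26647/150)

d5 = -11/5
d6 = 409/60
d7 = 348/5
d8 = 44
d9 = -8469/25
d10 = -8219/50
endpoint = (-113, 26647/150)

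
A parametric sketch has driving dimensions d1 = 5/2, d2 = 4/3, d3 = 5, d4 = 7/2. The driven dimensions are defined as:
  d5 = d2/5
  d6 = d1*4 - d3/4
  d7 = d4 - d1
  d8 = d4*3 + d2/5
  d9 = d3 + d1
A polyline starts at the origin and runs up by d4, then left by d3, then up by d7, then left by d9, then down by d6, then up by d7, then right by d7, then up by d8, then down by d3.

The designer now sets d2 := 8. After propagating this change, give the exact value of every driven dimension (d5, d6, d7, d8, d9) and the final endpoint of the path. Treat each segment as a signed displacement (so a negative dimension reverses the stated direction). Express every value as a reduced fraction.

Apply edit: d2 := 8
  d5 = d2/5 = 8/5
  d6 = d1*4 - d3/4 = 35/4
  d7 = d4 - d1 = 1
  d8 = d4*3 + d2/5 = 121/10
  d9 = d3 + d1 = 15/2
Walk from origin (0, 0):
  seg 1: up by d4 = 7/2 → (0, 7/2)
  seg 2: left by d3 = 5 → (-5, 7/2)
  seg 3: up by d7 = 1 → (-5, 9/2)
  seg 4: left by d9 = 15/2 → (-25/2, 9/2)
  seg 5: down by d6 = 35/4 → (-25/2, -17/4)
  seg 6: up by d7 = 1 → (-25/2, -13/4)
  seg 7: right by d7 = 1 → (-23/2, -13/4)
  seg 8: up by d8 = 121/10 → (-23/2, 177/20)
  seg 9: down by d3 = 5 → (-23/2, 77/20)

d5 = 8/5
d6 = 35/4
d7 = 1
d8 = 121/10
d9 = 15/2
endpoint = (-23/2, 77/20)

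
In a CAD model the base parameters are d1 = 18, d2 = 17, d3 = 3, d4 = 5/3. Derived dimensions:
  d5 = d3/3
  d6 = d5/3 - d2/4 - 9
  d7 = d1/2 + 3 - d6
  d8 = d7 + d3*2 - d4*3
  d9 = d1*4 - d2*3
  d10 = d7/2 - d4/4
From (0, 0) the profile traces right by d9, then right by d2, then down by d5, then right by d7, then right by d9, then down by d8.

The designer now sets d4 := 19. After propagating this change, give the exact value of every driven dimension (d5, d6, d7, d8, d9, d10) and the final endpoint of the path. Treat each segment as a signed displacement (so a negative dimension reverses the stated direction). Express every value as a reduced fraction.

Apply edit: d4 := 19
  d5 = d3/3 = 1
  d6 = d5/3 - d2/4 - 9 = -155/12
  d7 = d1/2 + 3 - d6 = 299/12
  d8 = d7 + d3*2 - d4*3 = -313/12
  d9 = d1*4 - d2*3 = 21
  d10 = d7/2 - d4/4 = 185/24
Walk from origin (0, 0):
  seg 1: right by d9 = 21 → (21, 0)
  seg 2: right by d2 = 17 → (38, 0)
  seg 3: down by d5 = 1 → (38, -1)
  seg 4: right by d7 = 299/12 → (755/12, -1)
  seg 5: right by d9 = 21 → (1007/12, -1)
  seg 6: down by d8 = -313/12 → (1007/12, 301/12)

d5 = 1
d6 = -155/12
d7 = 299/12
d8 = -313/12
d9 = 21
d10 = 185/24
endpoint = (1007/12, 301/12)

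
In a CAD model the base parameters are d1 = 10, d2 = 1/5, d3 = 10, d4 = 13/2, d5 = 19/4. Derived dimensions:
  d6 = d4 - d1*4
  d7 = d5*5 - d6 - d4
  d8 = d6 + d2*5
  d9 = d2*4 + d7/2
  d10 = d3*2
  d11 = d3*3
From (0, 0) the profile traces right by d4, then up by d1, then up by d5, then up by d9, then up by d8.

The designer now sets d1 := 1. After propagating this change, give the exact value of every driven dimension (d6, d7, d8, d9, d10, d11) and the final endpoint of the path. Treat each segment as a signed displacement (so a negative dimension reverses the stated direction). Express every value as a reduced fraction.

Apply edit: d1 := 1
  d6 = d4 - d1*4 = 5/2
  d7 = d5*5 - d6 - d4 = 59/4
  d8 = d6 + d2*5 = 7/2
  d9 = d2*4 + d7/2 = 327/40
  d10 = d3*2 = 20
  d11 = d3*3 = 30
Walk from origin (0, 0):
  seg 1: right by d4 = 13/2 → (13/2, 0)
  seg 2: up by d1 = 1 → (13/2, 1)
  seg 3: up by d5 = 19/4 → (13/2, 23/4)
  seg 4: up by d9 = 327/40 → (13/2, 557/40)
  seg 5: up by d8 = 7/2 → (13/2, 697/40)

d6 = 5/2
d7 = 59/4
d8 = 7/2
d9 = 327/40
d10 = 20
d11 = 30
endpoint = (13/2, 697/40)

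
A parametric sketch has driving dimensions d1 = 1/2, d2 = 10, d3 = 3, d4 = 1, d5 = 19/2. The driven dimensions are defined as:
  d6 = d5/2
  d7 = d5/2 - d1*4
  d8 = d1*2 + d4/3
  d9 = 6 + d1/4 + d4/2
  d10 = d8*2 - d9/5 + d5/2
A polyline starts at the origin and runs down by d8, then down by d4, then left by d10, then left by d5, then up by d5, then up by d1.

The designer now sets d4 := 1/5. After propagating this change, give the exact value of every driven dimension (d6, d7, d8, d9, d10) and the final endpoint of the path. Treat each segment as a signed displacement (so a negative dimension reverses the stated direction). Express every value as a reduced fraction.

Apply edit: d4 := 1/5
  d6 = d5/2 = 19/4
  d7 = d5/2 - d1*4 = 11/4
  d8 = d1*2 + d4/3 = 16/15
  d9 = 6 + d1/4 + d4/2 = 249/40
  d10 = d8*2 - d9/5 + d5/2 = 3383/600
Walk from origin (0, 0):
  seg 1: down by d8 = 16/15 → (0, -16/15)
  seg 2: down by d4 = 1/5 → (0, -19/15)
  seg 3: left by d10 = 3383/600 → (-3383/600, -19/15)
  seg 4: left by d5 = 19/2 → (-9083/600, -19/15)
  seg 5: up by d5 = 19/2 → (-9083/600, 247/30)
  seg 6: up by d1 = 1/2 → (-9083/600, 131/15)

d6 = 19/4
d7 = 11/4
d8 = 16/15
d9 = 249/40
d10 = 3383/600
endpoint = (-9083/600, 131/15)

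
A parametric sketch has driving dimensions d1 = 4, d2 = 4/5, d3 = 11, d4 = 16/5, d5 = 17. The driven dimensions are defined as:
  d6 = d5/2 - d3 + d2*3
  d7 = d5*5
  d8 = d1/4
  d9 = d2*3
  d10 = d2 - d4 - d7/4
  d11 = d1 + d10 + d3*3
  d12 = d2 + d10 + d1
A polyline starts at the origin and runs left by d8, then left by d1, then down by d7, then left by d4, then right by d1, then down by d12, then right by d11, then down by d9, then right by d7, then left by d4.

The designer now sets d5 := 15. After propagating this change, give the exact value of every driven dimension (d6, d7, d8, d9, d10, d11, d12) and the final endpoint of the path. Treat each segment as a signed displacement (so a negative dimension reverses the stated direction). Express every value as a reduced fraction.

d6 = -11/10
d7 = 75
d8 = 1
d9 = 12/5
d10 = -423/20
d11 = 317/20
d12 = -327/20
endpoint = (1669/20, -1221/20)

Apply edit: d5 := 15
  d6 = d5/2 - d3 + d2*3 = -11/10
  d7 = d5*5 = 75
  d8 = d1/4 = 1
  d9 = d2*3 = 12/5
  d10 = d2 - d4 - d7/4 = -423/20
  d11 = d1 + d10 + d3*3 = 317/20
  d12 = d2 + d10 + d1 = -327/20
Walk from origin (0, 0):
  seg 1: left by d8 = 1 → (-1, 0)
  seg 2: left by d1 = 4 → (-5, 0)
  seg 3: down by d7 = 75 → (-5, -75)
  seg 4: left by d4 = 16/5 → (-41/5, -75)
  seg 5: right by d1 = 4 → (-21/5, -75)
  seg 6: down by d12 = -327/20 → (-21/5, -1173/20)
  seg 7: right by d11 = 317/20 → (233/20, -1173/20)
  seg 8: down by d9 = 12/5 → (233/20, -1221/20)
  seg 9: right by d7 = 75 → (1733/20, -1221/20)
  seg 10: left by d4 = 16/5 → (1669/20, -1221/20)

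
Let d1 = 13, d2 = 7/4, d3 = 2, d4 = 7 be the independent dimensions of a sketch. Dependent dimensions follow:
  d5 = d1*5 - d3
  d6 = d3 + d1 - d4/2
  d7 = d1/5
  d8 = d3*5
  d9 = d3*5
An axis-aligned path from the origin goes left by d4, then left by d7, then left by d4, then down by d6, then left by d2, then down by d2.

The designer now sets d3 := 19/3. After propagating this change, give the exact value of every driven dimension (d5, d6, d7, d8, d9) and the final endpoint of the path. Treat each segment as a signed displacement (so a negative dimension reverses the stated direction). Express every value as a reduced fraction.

d5 = 176/3
d6 = 95/6
d7 = 13/5
d8 = 95/3
d9 = 95/3
endpoint = (-367/20, -211/12)

Apply edit: d3 := 19/3
  d5 = d1*5 - d3 = 176/3
  d6 = d3 + d1 - d4/2 = 95/6
  d7 = d1/5 = 13/5
  d8 = d3*5 = 95/3
  d9 = d3*5 = 95/3
Walk from origin (0, 0):
  seg 1: left by d4 = 7 → (-7, 0)
  seg 2: left by d7 = 13/5 → (-48/5, 0)
  seg 3: left by d4 = 7 → (-83/5, 0)
  seg 4: down by d6 = 95/6 → (-83/5, -95/6)
  seg 5: left by d2 = 7/4 → (-367/20, -95/6)
  seg 6: down by d2 = 7/4 → (-367/20, -211/12)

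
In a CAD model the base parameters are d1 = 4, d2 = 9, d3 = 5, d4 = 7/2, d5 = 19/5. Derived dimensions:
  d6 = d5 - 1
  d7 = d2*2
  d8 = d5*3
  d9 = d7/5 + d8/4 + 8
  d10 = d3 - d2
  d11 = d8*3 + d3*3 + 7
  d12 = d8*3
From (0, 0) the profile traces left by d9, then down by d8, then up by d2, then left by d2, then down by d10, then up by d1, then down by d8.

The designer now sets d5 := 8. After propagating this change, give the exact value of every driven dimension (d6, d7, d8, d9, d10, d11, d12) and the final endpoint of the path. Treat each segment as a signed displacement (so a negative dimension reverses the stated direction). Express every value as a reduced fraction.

d6 = 7
d7 = 18
d8 = 24
d9 = 88/5
d10 = -4
d11 = 94
d12 = 72
endpoint = (-133/5, -31)

Apply edit: d5 := 8
  d6 = d5 - 1 = 7
  d7 = d2*2 = 18
  d8 = d5*3 = 24
  d9 = d7/5 + d8/4 + 8 = 88/5
  d10 = d3 - d2 = -4
  d11 = d8*3 + d3*3 + 7 = 94
  d12 = d8*3 = 72
Walk from origin (0, 0):
  seg 1: left by d9 = 88/5 → (-88/5, 0)
  seg 2: down by d8 = 24 → (-88/5, -24)
  seg 3: up by d2 = 9 → (-88/5, -15)
  seg 4: left by d2 = 9 → (-133/5, -15)
  seg 5: down by d10 = -4 → (-133/5, -11)
  seg 6: up by d1 = 4 → (-133/5, -7)
  seg 7: down by d8 = 24 → (-133/5, -31)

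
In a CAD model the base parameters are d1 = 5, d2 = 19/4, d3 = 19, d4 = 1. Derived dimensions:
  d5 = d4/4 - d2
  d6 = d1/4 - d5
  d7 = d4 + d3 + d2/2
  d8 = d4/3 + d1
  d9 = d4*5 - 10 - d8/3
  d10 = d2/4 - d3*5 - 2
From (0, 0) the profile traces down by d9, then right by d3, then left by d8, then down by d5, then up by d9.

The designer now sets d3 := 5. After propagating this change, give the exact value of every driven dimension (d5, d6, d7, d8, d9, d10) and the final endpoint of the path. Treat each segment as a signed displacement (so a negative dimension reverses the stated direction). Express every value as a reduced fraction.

d5 = -9/2
d6 = 23/4
d7 = 67/8
d8 = 16/3
d9 = -61/9
d10 = -413/16
endpoint = (-1/3, 9/2)

Apply edit: d3 := 5
  d5 = d4/4 - d2 = -9/2
  d6 = d1/4 - d5 = 23/4
  d7 = d4 + d3 + d2/2 = 67/8
  d8 = d4/3 + d1 = 16/3
  d9 = d4*5 - 10 - d8/3 = -61/9
  d10 = d2/4 - d3*5 - 2 = -413/16
Walk from origin (0, 0):
  seg 1: down by d9 = -61/9 → (0, 61/9)
  seg 2: right by d3 = 5 → (5, 61/9)
  seg 3: left by d8 = 16/3 → (-1/3, 61/9)
  seg 4: down by d5 = -9/2 → (-1/3, 203/18)
  seg 5: up by d9 = -61/9 → (-1/3, 9/2)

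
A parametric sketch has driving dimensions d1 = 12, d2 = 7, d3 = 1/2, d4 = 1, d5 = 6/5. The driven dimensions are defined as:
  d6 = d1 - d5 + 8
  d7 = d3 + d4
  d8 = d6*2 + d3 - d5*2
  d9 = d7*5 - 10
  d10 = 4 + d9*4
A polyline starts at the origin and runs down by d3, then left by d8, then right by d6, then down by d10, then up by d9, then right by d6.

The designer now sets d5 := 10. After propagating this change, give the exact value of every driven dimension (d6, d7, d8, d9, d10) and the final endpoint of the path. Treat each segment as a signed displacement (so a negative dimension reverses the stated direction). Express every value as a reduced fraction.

d6 = 10
d7 = 3/2
d8 = 1/2
d9 = -5/2
d10 = -6
endpoint = (39/2, 3)

Apply edit: d5 := 10
  d6 = d1 - d5 + 8 = 10
  d7 = d3 + d4 = 3/2
  d8 = d6*2 + d3 - d5*2 = 1/2
  d9 = d7*5 - 10 = -5/2
  d10 = 4 + d9*4 = -6
Walk from origin (0, 0):
  seg 1: down by d3 = 1/2 → (0, -1/2)
  seg 2: left by d8 = 1/2 → (-1/2, -1/2)
  seg 3: right by d6 = 10 → (19/2, -1/2)
  seg 4: down by d10 = -6 → (19/2, 11/2)
  seg 5: up by d9 = -5/2 → (19/2, 3)
  seg 6: right by d6 = 10 → (39/2, 3)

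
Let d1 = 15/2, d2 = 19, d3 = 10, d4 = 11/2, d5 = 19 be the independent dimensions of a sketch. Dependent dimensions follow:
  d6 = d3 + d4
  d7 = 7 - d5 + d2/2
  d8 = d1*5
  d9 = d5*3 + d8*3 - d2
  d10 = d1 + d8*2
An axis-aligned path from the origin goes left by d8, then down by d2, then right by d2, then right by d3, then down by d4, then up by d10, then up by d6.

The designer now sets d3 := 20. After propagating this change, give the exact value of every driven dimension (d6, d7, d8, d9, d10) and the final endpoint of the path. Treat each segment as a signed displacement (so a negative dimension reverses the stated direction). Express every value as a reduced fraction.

d6 = 51/2
d7 = -5/2
d8 = 75/2
d9 = 301/2
d10 = 165/2
endpoint = (3/2, 167/2)

Apply edit: d3 := 20
  d6 = d3 + d4 = 51/2
  d7 = 7 - d5 + d2/2 = -5/2
  d8 = d1*5 = 75/2
  d9 = d5*3 + d8*3 - d2 = 301/2
  d10 = d1 + d8*2 = 165/2
Walk from origin (0, 0):
  seg 1: left by d8 = 75/2 → (-75/2, 0)
  seg 2: down by d2 = 19 → (-75/2, -19)
  seg 3: right by d2 = 19 → (-37/2, -19)
  seg 4: right by d3 = 20 → (3/2, -19)
  seg 5: down by d4 = 11/2 → (3/2, -49/2)
  seg 6: up by d10 = 165/2 → (3/2, 58)
  seg 7: up by d6 = 51/2 → (3/2, 167/2)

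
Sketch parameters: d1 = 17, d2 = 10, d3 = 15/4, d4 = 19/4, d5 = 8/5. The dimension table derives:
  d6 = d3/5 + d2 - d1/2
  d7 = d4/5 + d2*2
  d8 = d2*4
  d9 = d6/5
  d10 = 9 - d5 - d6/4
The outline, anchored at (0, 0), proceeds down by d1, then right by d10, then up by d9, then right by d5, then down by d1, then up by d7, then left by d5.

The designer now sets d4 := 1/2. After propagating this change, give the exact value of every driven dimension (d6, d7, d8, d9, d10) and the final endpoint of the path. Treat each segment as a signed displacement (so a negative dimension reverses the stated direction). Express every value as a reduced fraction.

d6 = 9/4
d7 = 201/10
d8 = 40
d9 = 9/20
d10 = 547/80
endpoint = (547/80, -269/20)

Apply edit: d4 := 1/2
  d6 = d3/5 + d2 - d1/2 = 9/4
  d7 = d4/5 + d2*2 = 201/10
  d8 = d2*4 = 40
  d9 = d6/5 = 9/20
  d10 = 9 - d5 - d6/4 = 547/80
Walk from origin (0, 0):
  seg 1: down by d1 = 17 → (0, -17)
  seg 2: right by d10 = 547/80 → (547/80, -17)
  seg 3: up by d9 = 9/20 → (547/80, -331/20)
  seg 4: right by d5 = 8/5 → (135/16, -331/20)
  seg 5: down by d1 = 17 → (135/16, -671/20)
  seg 6: up by d7 = 201/10 → (135/16, -269/20)
  seg 7: left by d5 = 8/5 → (547/80, -269/20)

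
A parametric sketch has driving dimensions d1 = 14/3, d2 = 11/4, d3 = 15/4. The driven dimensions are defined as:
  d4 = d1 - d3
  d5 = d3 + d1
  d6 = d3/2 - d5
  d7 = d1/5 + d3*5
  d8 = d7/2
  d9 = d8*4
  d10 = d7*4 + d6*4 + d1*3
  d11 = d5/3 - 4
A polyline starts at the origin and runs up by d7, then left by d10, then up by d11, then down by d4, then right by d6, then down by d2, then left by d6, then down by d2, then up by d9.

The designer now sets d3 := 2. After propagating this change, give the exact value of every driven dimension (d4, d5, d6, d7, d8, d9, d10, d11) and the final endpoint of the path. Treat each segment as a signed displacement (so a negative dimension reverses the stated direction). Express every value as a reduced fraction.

d4 = 8/3
d5 = 20/3
d6 = -17/3
d7 = 164/15
d8 = 82/15
d9 = 328/15
d10 = 526/15
d11 = -16/9
endpoint = (-526/15, 2057/90)

Apply edit: d3 := 2
  d4 = d1 - d3 = 8/3
  d5 = d3 + d1 = 20/3
  d6 = d3/2 - d5 = -17/3
  d7 = d1/5 + d3*5 = 164/15
  d8 = d7/2 = 82/15
  d9 = d8*4 = 328/15
  d10 = d7*4 + d6*4 + d1*3 = 526/15
  d11 = d5/3 - 4 = -16/9
Walk from origin (0, 0):
  seg 1: up by d7 = 164/15 → (0, 164/15)
  seg 2: left by d10 = 526/15 → (-526/15, 164/15)
  seg 3: up by d11 = -16/9 → (-526/15, 412/45)
  seg 4: down by d4 = 8/3 → (-526/15, 292/45)
  seg 5: right by d6 = -17/3 → (-611/15, 292/45)
  seg 6: down by d2 = 11/4 → (-611/15, 673/180)
  seg 7: left by d6 = -17/3 → (-526/15, 673/180)
  seg 8: down by d2 = 11/4 → (-526/15, 89/90)
  seg 9: up by d9 = 328/15 → (-526/15, 2057/90)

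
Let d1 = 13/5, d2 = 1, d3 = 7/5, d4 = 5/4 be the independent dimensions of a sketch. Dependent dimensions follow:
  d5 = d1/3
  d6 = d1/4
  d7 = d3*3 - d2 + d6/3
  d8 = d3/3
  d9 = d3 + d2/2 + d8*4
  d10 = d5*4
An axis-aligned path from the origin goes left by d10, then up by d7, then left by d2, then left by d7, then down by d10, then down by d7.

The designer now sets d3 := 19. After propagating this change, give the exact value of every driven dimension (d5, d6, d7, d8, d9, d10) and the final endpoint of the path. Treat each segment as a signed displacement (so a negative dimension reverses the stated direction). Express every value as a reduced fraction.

Apply edit: d3 := 19
  d5 = d1/3 = 13/15
  d6 = d1/4 = 13/20
  d7 = d3*3 - d2 + d6/3 = 3373/60
  d8 = d3/3 = 19/3
  d9 = d3 + d2/2 + d8*4 = 269/6
  d10 = d5*4 = 52/15
Walk from origin (0, 0):
  seg 1: left by d10 = 52/15 → (-52/15, 0)
  seg 2: up by d7 = 3373/60 → (-52/15, 3373/60)
  seg 3: left by d2 = 1 → (-67/15, 3373/60)
  seg 4: left by d7 = 3373/60 → (-3641/60, 3373/60)
  seg 5: down by d10 = 52/15 → (-3641/60, 211/4)
  seg 6: down by d7 = 3373/60 → (-3641/60, -52/15)

d5 = 13/15
d6 = 13/20
d7 = 3373/60
d8 = 19/3
d9 = 269/6
d10 = 52/15
endpoint = (-3641/60, -52/15)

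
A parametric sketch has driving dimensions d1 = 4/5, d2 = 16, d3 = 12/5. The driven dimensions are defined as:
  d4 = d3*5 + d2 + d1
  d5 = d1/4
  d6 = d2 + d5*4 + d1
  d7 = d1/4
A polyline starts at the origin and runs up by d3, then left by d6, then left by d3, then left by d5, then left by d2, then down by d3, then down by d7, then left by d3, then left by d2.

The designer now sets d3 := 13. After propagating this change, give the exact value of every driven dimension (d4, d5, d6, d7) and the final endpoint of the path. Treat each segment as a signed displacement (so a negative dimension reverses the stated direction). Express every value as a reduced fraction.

Apply edit: d3 := 13
  d4 = d3*5 + d2 + d1 = 409/5
  d5 = d1/4 = 1/5
  d6 = d2 + d5*4 + d1 = 88/5
  d7 = d1/4 = 1/5
Walk from origin (0, 0):
  seg 1: up by d3 = 13 → (0, 13)
  seg 2: left by d6 = 88/5 → (-88/5, 13)
  seg 3: left by d3 = 13 → (-153/5, 13)
  seg 4: left by d5 = 1/5 → (-154/5, 13)
  seg 5: left by d2 = 16 → (-234/5, 13)
  seg 6: down by d3 = 13 → (-234/5, 0)
  seg 7: down by d7 = 1/5 → (-234/5, -1/5)
  seg 8: left by d3 = 13 → (-299/5, -1/5)
  seg 9: left by d2 = 16 → (-379/5, -1/5)

d4 = 409/5
d5 = 1/5
d6 = 88/5
d7 = 1/5
endpoint = (-379/5, -1/5)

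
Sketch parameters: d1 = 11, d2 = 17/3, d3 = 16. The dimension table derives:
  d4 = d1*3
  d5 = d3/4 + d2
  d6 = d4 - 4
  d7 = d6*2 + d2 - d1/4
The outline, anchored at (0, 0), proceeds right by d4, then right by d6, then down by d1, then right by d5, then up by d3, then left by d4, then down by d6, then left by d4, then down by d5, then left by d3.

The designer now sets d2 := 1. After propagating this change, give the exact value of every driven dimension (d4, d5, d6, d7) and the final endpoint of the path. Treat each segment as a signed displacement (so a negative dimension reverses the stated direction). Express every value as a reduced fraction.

d4 = 33
d5 = 5
d6 = 29
d7 = 225/4
endpoint = (-15, -29)

Apply edit: d2 := 1
  d4 = d1*3 = 33
  d5 = d3/4 + d2 = 5
  d6 = d4 - 4 = 29
  d7 = d6*2 + d2 - d1/4 = 225/4
Walk from origin (0, 0):
  seg 1: right by d4 = 33 → (33, 0)
  seg 2: right by d6 = 29 → (62, 0)
  seg 3: down by d1 = 11 → (62, -11)
  seg 4: right by d5 = 5 → (67, -11)
  seg 5: up by d3 = 16 → (67, 5)
  seg 6: left by d4 = 33 → (34, 5)
  seg 7: down by d6 = 29 → (34, -24)
  seg 8: left by d4 = 33 → (1, -24)
  seg 9: down by d5 = 5 → (1, -29)
  seg 10: left by d3 = 16 → (-15, -29)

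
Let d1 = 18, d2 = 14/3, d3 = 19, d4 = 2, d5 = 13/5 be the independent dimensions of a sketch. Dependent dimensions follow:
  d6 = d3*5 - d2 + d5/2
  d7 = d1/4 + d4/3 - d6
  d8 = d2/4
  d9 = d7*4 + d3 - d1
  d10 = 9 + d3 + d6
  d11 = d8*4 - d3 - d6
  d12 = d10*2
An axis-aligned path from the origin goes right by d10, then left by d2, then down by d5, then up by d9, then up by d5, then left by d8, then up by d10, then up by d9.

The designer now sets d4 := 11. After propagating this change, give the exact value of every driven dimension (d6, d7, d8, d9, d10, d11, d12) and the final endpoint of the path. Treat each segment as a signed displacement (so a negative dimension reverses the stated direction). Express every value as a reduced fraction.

Apply edit: d4 := 11
  d6 = d3*5 - d2 + d5/2 = 2749/30
  d7 = d1/4 + d4/3 - d6 = -1252/15
  d8 = d2/4 = 7/6
  d9 = d7*4 + d3 - d1 = -4993/15
  d10 = 9 + d3 + d6 = 3589/30
  d11 = d8*4 - d3 - d6 = -3179/30
  d12 = d10*2 = 3589/15
Walk from origin (0, 0):
  seg 1: right by d10 = 3589/30 → (3589/30, 0)
  seg 2: left by d2 = 14/3 → (3449/30, 0)
  seg 3: down by d5 = 13/5 → (3449/30, -13/5)
  seg 4: up by d9 = -4993/15 → (3449/30, -5032/15)
  seg 5: up by d5 = 13/5 → (3449/30, -4993/15)
  seg 6: left by d8 = 7/6 → (569/5, -4993/15)
  seg 7: up by d10 = 3589/30 → (569/5, -6397/30)
  seg 8: up by d9 = -4993/15 → (569/5, -5461/10)

d6 = 2749/30
d7 = -1252/15
d8 = 7/6
d9 = -4993/15
d10 = 3589/30
d11 = -3179/30
d12 = 3589/15
endpoint = (569/5, -5461/10)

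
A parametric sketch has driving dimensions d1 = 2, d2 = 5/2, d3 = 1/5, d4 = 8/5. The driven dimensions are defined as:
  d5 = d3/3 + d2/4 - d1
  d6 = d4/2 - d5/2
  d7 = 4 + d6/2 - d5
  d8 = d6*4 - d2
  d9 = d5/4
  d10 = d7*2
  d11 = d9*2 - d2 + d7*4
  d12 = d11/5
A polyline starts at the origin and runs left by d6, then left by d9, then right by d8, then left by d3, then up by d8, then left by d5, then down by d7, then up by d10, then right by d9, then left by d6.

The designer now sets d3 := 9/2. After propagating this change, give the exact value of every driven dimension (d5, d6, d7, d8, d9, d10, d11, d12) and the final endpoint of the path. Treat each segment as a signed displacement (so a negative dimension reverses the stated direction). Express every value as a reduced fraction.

d5 = 1/8
d6 = 59/80
d7 = 679/160
d8 = 9/20
d9 = 1/32
d10 = 679/80
d11 = 1163/80
d12 = 1163/400
endpoint = (-113/20, 751/160)

Apply edit: d3 := 9/2
  d5 = d3/3 + d2/4 - d1 = 1/8
  d6 = d4/2 - d5/2 = 59/80
  d7 = 4 + d6/2 - d5 = 679/160
  d8 = d6*4 - d2 = 9/20
  d9 = d5/4 = 1/32
  d10 = d7*2 = 679/80
  d11 = d9*2 - d2 + d7*4 = 1163/80
  d12 = d11/5 = 1163/400
Walk from origin (0, 0):
  seg 1: left by d6 = 59/80 → (-59/80, 0)
  seg 2: left by d9 = 1/32 → (-123/160, 0)
  seg 3: right by d8 = 9/20 → (-51/160, 0)
  seg 4: left by d3 = 9/2 → (-771/160, 0)
  seg 5: up by d8 = 9/20 → (-771/160, 9/20)
  seg 6: left by d5 = 1/8 → (-791/160, 9/20)
  seg 7: down by d7 = 679/160 → (-791/160, -607/160)
  seg 8: up by d10 = 679/80 → (-791/160, 751/160)
  seg 9: right by d9 = 1/32 → (-393/80, 751/160)
  seg 10: left by d6 = 59/80 → (-113/20, 751/160)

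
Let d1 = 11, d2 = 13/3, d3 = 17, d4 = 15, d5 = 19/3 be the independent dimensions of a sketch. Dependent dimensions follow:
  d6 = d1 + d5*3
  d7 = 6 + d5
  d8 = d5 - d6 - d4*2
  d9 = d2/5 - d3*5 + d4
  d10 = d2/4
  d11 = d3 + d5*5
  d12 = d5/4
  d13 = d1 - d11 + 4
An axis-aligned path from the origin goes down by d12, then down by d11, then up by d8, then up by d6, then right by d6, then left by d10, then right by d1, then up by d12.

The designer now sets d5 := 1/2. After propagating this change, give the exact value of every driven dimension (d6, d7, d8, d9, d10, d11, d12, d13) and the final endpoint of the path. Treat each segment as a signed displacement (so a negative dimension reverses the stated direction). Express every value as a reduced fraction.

d6 = 25/2
d7 = 13/2
d8 = -42
d9 = -1037/15
d10 = 13/12
d11 = 39/2
d12 = 1/8
d13 = -9/2
endpoint = (269/12, -49)

Apply edit: d5 := 1/2
  d6 = d1 + d5*3 = 25/2
  d7 = 6 + d5 = 13/2
  d8 = d5 - d6 - d4*2 = -42
  d9 = d2/5 - d3*5 + d4 = -1037/15
  d10 = d2/4 = 13/12
  d11 = d3 + d5*5 = 39/2
  d12 = d5/4 = 1/8
  d13 = d1 - d11 + 4 = -9/2
Walk from origin (0, 0):
  seg 1: down by d12 = 1/8 → (0, -1/8)
  seg 2: down by d11 = 39/2 → (0, -157/8)
  seg 3: up by d8 = -42 → (0, -493/8)
  seg 4: up by d6 = 25/2 → (0, -393/8)
  seg 5: right by d6 = 25/2 → (25/2, -393/8)
  seg 6: left by d10 = 13/12 → (137/12, -393/8)
  seg 7: right by d1 = 11 → (269/12, -393/8)
  seg 8: up by d12 = 1/8 → (269/12, -49)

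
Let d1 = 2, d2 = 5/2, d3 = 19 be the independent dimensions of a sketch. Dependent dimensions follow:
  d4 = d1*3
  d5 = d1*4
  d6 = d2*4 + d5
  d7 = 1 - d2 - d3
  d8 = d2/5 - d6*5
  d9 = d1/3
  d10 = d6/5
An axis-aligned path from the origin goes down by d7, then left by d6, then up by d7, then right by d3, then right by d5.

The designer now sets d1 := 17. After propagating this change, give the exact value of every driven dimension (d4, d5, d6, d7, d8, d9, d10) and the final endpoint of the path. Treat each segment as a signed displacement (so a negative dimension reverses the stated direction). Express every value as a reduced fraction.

d4 = 51
d5 = 68
d6 = 78
d7 = -41/2
d8 = -779/2
d9 = 17/3
d10 = 78/5
endpoint = (9, 0)

Apply edit: d1 := 17
  d4 = d1*3 = 51
  d5 = d1*4 = 68
  d6 = d2*4 + d5 = 78
  d7 = 1 - d2 - d3 = -41/2
  d8 = d2/5 - d6*5 = -779/2
  d9 = d1/3 = 17/3
  d10 = d6/5 = 78/5
Walk from origin (0, 0):
  seg 1: down by d7 = -41/2 → (0, 41/2)
  seg 2: left by d6 = 78 → (-78, 41/2)
  seg 3: up by d7 = -41/2 → (-78, 0)
  seg 4: right by d3 = 19 → (-59, 0)
  seg 5: right by d5 = 68 → (9, 0)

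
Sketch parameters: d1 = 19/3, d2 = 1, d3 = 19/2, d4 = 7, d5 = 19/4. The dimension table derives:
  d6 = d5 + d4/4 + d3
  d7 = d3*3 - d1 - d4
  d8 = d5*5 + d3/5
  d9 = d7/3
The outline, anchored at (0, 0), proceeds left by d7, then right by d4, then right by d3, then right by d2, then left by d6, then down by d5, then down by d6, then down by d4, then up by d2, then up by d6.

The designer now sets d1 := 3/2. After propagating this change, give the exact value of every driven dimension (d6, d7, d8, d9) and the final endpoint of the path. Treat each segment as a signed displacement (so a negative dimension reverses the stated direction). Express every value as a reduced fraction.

Apply edit: d1 := 3/2
  d6 = d5 + d4/4 + d3 = 16
  d7 = d3*3 - d1 - d4 = 20
  d8 = d5*5 + d3/5 = 513/20
  d9 = d7/3 = 20/3
Walk from origin (0, 0):
  seg 1: left by d7 = 20 → (-20, 0)
  seg 2: right by d4 = 7 → (-13, 0)
  seg 3: right by d3 = 19/2 → (-7/2, 0)
  seg 4: right by d2 = 1 → (-5/2, 0)
  seg 5: left by d6 = 16 → (-37/2, 0)
  seg 6: down by d5 = 19/4 → (-37/2, -19/4)
  seg 7: down by d6 = 16 → (-37/2, -83/4)
  seg 8: down by d4 = 7 → (-37/2, -111/4)
  seg 9: up by d2 = 1 → (-37/2, -107/4)
  seg 10: up by d6 = 16 → (-37/2, -43/4)

d6 = 16
d7 = 20
d8 = 513/20
d9 = 20/3
endpoint = (-37/2, -43/4)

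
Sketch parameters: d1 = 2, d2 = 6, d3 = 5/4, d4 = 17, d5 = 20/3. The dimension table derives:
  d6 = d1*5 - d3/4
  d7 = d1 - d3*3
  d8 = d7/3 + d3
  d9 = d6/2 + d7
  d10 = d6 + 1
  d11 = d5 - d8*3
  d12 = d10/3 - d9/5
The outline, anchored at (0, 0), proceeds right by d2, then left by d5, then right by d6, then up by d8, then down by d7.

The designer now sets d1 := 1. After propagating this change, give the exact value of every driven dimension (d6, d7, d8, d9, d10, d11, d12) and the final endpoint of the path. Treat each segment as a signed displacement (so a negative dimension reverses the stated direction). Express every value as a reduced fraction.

d6 = 75/16
d7 = -11/4
d8 = 1/3
d9 = -13/32
d10 = 91/16
d11 = 17/3
d12 = 949/480
endpoint = (193/48, 37/12)

Apply edit: d1 := 1
  d6 = d1*5 - d3/4 = 75/16
  d7 = d1 - d3*3 = -11/4
  d8 = d7/3 + d3 = 1/3
  d9 = d6/2 + d7 = -13/32
  d10 = d6 + 1 = 91/16
  d11 = d5 - d8*3 = 17/3
  d12 = d10/3 - d9/5 = 949/480
Walk from origin (0, 0):
  seg 1: right by d2 = 6 → (6, 0)
  seg 2: left by d5 = 20/3 → (-2/3, 0)
  seg 3: right by d6 = 75/16 → (193/48, 0)
  seg 4: up by d8 = 1/3 → (193/48, 1/3)
  seg 5: down by d7 = -11/4 → (193/48, 37/12)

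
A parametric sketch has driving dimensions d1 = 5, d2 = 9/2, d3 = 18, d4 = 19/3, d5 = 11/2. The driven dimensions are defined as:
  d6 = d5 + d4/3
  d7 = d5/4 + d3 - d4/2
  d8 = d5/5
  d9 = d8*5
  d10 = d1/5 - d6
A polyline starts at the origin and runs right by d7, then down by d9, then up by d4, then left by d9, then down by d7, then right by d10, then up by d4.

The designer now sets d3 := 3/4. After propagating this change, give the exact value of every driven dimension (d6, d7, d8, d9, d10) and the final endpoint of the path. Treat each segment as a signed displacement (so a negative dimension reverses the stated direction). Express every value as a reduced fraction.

d6 = 137/18
d7 = -25/24
d8 = 11/10
d9 = 11/2
d10 = -119/18
endpoint = (-947/72, 197/24)

Apply edit: d3 := 3/4
  d6 = d5 + d4/3 = 137/18
  d7 = d5/4 + d3 - d4/2 = -25/24
  d8 = d5/5 = 11/10
  d9 = d8*5 = 11/2
  d10 = d1/5 - d6 = -119/18
Walk from origin (0, 0):
  seg 1: right by d7 = -25/24 → (-25/24, 0)
  seg 2: down by d9 = 11/2 → (-25/24, -11/2)
  seg 3: up by d4 = 19/3 → (-25/24, 5/6)
  seg 4: left by d9 = 11/2 → (-157/24, 5/6)
  seg 5: down by d7 = -25/24 → (-157/24, 15/8)
  seg 6: right by d10 = -119/18 → (-947/72, 15/8)
  seg 7: up by d4 = 19/3 → (-947/72, 197/24)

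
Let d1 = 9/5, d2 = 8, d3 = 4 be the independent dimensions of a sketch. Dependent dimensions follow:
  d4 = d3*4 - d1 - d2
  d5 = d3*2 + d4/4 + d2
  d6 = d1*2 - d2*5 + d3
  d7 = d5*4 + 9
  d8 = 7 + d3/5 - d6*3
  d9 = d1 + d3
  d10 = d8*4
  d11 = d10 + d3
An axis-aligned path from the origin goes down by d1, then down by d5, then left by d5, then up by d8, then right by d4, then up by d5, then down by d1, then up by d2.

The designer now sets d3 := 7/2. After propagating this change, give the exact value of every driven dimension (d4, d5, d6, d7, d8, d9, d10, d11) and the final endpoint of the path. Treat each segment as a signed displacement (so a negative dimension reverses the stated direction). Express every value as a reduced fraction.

Apply edit: d3 := 7/2
  d4 = d3*4 - d1 - d2 = 21/5
  d5 = d3*2 + d4/4 + d2 = 321/20
  d6 = d1*2 - d2*5 + d3 = -329/10
  d7 = d5*4 + 9 = 366/5
  d8 = 7 + d3/5 - d6*3 = 532/5
  d9 = d1 + d3 = 53/10
  d10 = d8*4 = 2128/5
  d11 = d10 + d3 = 4291/10
Walk from origin (0, 0):
  seg 1: down by d1 = 9/5 → (0, -9/5)
  seg 2: down by d5 = 321/20 → (0, -357/20)
  seg 3: left by d5 = 321/20 → (-321/20, -357/20)
  seg 4: up by d8 = 532/5 → (-321/20, 1771/20)
  seg 5: right by d4 = 21/5 → (-237/20, 1771/20)
  seg 6: up by d5 = 321/20 → (-237/20, 523/5)
  seg 7: down by d1 = 9/5 → (-237/20, 514/5)
  seg 8: up by d2 = 8 → (-237/20, 554/5)

d4 = 21/5
d5 = 321/20
d6 = -329/10
d7 = 366/5
d8 = 532/5
d9 = 53/10
d10 = 2128/5
d11 = 4291/10
endpoint = (-237/20, 554/5)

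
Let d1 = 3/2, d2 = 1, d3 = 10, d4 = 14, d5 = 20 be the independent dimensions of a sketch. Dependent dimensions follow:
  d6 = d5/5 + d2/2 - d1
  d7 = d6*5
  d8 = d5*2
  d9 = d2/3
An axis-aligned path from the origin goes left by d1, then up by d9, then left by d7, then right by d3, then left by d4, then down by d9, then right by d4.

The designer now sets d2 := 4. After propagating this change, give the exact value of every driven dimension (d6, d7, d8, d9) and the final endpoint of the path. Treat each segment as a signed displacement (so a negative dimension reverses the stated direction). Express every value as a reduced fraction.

d6 = 9/2
d7 = 45/2
d8 = 40
d9 = 4/3
endpoint = (-14, 0)

Apply edit: d2 := 4
  d6 = d5/5 + d2/2 - d1 = 9/2
  d7 = d6*5 = 45/2
  d8 = d5*2 = 40
  d9 = d2/3 = 4/3
Walk from origin (0, 0):
  seg 1: left by d1 = 3/2 → (-3/2, 0)
  seg 2: up by d9 = 4/3 → (-3/2, 4/3)
  seg 3: left by d7 = 45/2 → (-24, 4/3)
  seg 4: right by d3 = 10 → (-14, 4/3)
  seg 5: left by d4 = 14 → (-28, 4/3)
  seg 6: down by d9 = 4/3 → (-28, 0)
  seg 7: right by d4 = 14 → (-14, 0)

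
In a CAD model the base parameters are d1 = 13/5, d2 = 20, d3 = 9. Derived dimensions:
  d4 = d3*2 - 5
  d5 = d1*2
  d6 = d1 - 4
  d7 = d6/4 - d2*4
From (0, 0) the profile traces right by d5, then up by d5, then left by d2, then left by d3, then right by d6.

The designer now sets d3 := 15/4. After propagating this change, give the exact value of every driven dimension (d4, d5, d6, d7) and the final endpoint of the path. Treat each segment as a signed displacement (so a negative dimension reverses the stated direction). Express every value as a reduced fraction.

Apply edit: d3 := 15/4
  d4 = d3*2 - 5 = 5/2
  d5 = d1*2 = 26/5
  d6 = d1 - 4 = -7/5
  d7 = d6/4 - d2*4 = -1607/20
Walk from origin (0, 0):
  seg 1: right by d5 = 26/5 → (26/5, 0)
  seg 2: up by d5 = 26/5 → (26/5, 26/5)
  seg 3: left by d2 = 20 → (-74/5, 26/5)
  seg 4: left by d3 = 15/4 → (-371/20, 26/5)
  seg 5: right by d6 = -7/5 → (-399/20, 26/5)

d4 = 5/2
d5 = 26/5
d6 = -7/5
d7 = -1607/20
endpoint = (-399/20, 26/5)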